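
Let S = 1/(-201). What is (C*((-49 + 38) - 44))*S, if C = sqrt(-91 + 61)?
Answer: 55*I*sqrt(30)/201 ≈ 1.4987*I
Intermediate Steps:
S = -1/201 ≈ -0.0049751
C = I*sqrt(30) (C = sqrt(-30) = I*sqrt(30) ≈ 5.4772*I)
(C*((-49 + 38) - 44))*S = ((I*sqrt(30))*((-49 + 38) - 44))*(-1/201) = ((I*sqrt(30))*(-11 - 44))*(-1/201) = ((I*sqrt(30))*(-55))*(-1/201) = -55*I*sqrt(30)*(-1/201) = 55*I*sqrt(30)/201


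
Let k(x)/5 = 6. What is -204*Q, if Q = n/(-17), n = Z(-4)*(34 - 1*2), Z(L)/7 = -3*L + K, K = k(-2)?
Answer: 112896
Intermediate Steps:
k(x) = 30 (k(x) = 5*6 = 30)
K = 30
Z(L) = 210 - 21*L (Z(L) = 7*(-3*L + 30) = 7*(30 - 3*L) = 210 - 21*L)
n = 9408 (n = (210 - 21*(-4))*(34 - 1*2) = (210 + 84)*(34 - 2) = 294*32 = 9408)
Q = -9408/17 (Q = 9408/(-17) = 9408*(-1/17) = -9408/17 ≈ -553.41)
-204*Q = -204*(-9408/17) = 112896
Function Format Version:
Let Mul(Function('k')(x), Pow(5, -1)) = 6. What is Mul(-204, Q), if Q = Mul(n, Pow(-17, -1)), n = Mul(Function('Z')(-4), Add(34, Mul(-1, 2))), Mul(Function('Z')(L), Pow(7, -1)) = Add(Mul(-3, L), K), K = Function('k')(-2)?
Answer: 112896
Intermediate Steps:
Function('k')(x) = 30 (Function('k')(x) = Mul(5, 6) = 30)
K = 30
Function('Z')(L) = Add(210, Mul(-21, L)) (Function('Z')(L) = Mul(7, Add(Mul(-3, L), 30)) = Mul(7, Add(30, Mul(-3, L))) = Add(210, Mul(-21, L)))
n = 9408 (n = Mul(Add(210, Mul(-21, -4)), Add(34, Mul(-1, 2))) = Mul(Add(210, 84), Add(34, -2)) = Mul(294, 32) = 9408)
Q = Rational(-9408, 17) (Q = Mul(9408, Pow(-17, -1)) = Mul(9408, Rational(-1, 17)) = Rational(-9408, 17) ≈ -553.41)
Mul(-204, Q) = Mul(-204, Rational(-9408, 17)) = 112896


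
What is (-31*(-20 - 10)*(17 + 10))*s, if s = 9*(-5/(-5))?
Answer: 225990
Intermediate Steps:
s = 9 (s = 9*(-5*(-⅕)) = 9*1 = 9)
(-31*(-20 - 10)*(17 + 10))*s = -31*(-20 - 10)*(17 + 10)*9 = -(-930)*27*9 = -31*(-810)*9 = 25110*9 = 225990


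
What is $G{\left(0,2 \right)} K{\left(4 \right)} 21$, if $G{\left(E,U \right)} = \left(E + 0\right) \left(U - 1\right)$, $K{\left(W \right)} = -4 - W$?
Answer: $0$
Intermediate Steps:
$G{\left(E,U \right)} = E \left(-1 + U\right)$
$G{\left(0,2 \right)} K{\left(4 \right)} 21 = 0 \left(-1 + 2\right) \left(-4 - 4\right) 21 = 0 \cdot 1 \left(-4 - 4\right) 21 = 0 \left(-8\right) 21 = 0 \cdot 21 = 0$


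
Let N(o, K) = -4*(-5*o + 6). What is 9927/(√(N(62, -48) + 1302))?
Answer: 9927*√2518/2518 ≈ 197.83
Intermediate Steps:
N(o, K) = -24 + 20*o (N(o, K) = -4*(6 - 5*o) = -24 + 20*o)
9927/(√(N(62, -48) + 1302)) = 9927/(√((-24 + 20*62) + 1302)) = 9927/(√((-24 + 1240) + 1302)) = 9927/(√(1216 + 1302)) = 9927/(√2518) = 9927*(√2518/2518) = 9927*√2518/2518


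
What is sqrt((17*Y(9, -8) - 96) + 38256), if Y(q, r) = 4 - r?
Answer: 2*sqrt(9591) ≈ 195.87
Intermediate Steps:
sqrt((17*Y(9, -8) - 96) + 38256) = sqrt((17*(4 - 1*(-8)) - 96) + 38256) = sqrt((17*(4 + 8) - 96) + 38256) = sqrt((17*12 - 96) + 38256) = sqrt((204 - 96) + 38256) = sqrt(108 + 38256) = sqrt(38364) = 2*sqrt(9591)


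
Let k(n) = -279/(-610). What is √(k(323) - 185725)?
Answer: I*√69108102310/610 ≈ 430.96*I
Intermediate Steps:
k(n) = 279/610 (k(n) = -279*(-1/610) = 279/610)
√(k(323) - 185725) = √(279/610 - 185725) = √(-113291971/610) = I*√69108102310/610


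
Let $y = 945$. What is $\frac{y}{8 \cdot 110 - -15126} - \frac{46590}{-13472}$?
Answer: $\frac{189612645}{53908208} \approx 3.5173$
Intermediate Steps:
$\frac{y}{8 \cdot 110 - -15126} - \frac{46590}{-13472} = \frac{945}{8 \cdot 110 - -15126} - \frac{46590}{-13472} = \frac{945}{880 + 15126} - - \frac{23295}{6736} = \frac{945}{16006} + \frac{23295}{6736} = \frac{189612645}{53908208}$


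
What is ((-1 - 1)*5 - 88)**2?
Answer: 9604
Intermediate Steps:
((-1 - 1)*5 - 88)**2 = (-2*5 - 88)**2 = (-10 - 88)**2 = (-98)**2 = 9604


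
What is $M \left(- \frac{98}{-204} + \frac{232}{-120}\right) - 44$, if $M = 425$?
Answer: $- \frac{1323}{2} \approx -661.5$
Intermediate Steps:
$M \left(- \frac{98}{-204} + \frac{232}{-120}\right) - 44 = 425 \left(- \frac{98}{-204} + \frac{232}{-120}\right) - 44 = 425 \left(\left(-98\right) \left(- \frac{1}{204}\right) + 232 \left(- \frac{1}{120}\right)\right) - 44 = 425 \left(\frac{49}{102} - \frac{29}{15}\right) - 44 = 425 \left(- \frac{247}{170}\right) - 44 = - \frac{1235}{2} - 44 = - \frac{1323}{2}$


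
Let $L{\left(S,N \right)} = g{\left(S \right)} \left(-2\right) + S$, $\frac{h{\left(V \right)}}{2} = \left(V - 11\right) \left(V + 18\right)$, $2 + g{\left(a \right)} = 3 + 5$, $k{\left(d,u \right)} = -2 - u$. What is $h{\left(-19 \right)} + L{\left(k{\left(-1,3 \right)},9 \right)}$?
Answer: $43$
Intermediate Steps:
$g{\left(a \right)} = 6$ ($g{\left(a \right)} = -2 + \left(3 + 5\right) = -2 + 8 = 6$)
$h{\left(V \right)} = 2 \left(-11 + V\right) \left(18 + V\right)$ ($h{\left(V \right)} = 2 \left(V - 11\right) \left(V + 18\right) = 2 \left(-11 + V\right) \left(18 + V\right)$)
$L{\left(S,N \right)} = -12 + S$ ($L{\left(S,N \right)} = 6 \left(-2\right) + S = -12 + S$)
$h{\left(-19 \right)} + L{\left(k{\left(-1,3 \right)},9 \right)} = \left(-396 + 2 \left(-19\right)^{2} + 14 \left(-19\right)\right) - 17 = \left(-396 + 2 \cdot 361 - 266\right) - 17 = \left(-396 + 722 - 266\right) - 17 = 60 - 17 = 43$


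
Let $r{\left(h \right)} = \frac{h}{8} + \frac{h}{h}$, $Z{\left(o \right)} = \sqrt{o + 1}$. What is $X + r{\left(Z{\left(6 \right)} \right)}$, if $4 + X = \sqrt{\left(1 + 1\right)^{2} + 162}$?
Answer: $-3 + \sqrt{166} + \frac{\sqrt{7}}{8} \approx 10.215$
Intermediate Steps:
$Z{\left(o \right)} = \sqrt{1 + o}$
$r{\left(h \right)} = 1 + \frac{h}{8}$ ($r{\left(h \right)} = h \frac{1}{8} + 1 = \frac{h}{8} + 1 = 1 + \frac{h}{8}$)
$X = -4 + \sqrt{166}$ ($X = -4 + \sqrt{\left(1 + 1\right)^{2} + 162} = -4 + \sqrt{2^{2} + 162} = -4 + \sqrt{4 + 162} = -4 + \sqrt{166} \approx 8.8841$)
$X + r{\left(Z{\left(6 \right)} \right)} = \left(-4 + \sqrt{166}\right) + \left(1 + \frac{\sqrt{1 + 6}}{8}\right) = \left(-4 + \sqrt{166}\right) + \left(1 + \frac{\sqrt{7}}{8}\right) = -3 + \sqrt{166} + \frac{\sqrt{7}}{8}$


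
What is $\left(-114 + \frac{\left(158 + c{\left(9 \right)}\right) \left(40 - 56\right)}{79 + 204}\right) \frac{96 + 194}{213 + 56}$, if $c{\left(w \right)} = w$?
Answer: $- \frac{10130860}{76127} \approx -133.08$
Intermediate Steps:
$\left(-114 + \frac{\left(158 + c{\left(9 \right)}\right) \left(40 - 56\right)}{79 + 204}\right) \frac{96 + 194}{213 + 56} = \left(-114 + \frac{\left(158 + 9\right) \left(40 - 56\right)}{79 + 204}\right) \frac{96 + 194}{213 + 56} = \left(-114 + \frac{167 \left(-16\right)}{283}\right) \frac{290}{269} = \left(-114 - \frac{2672}{283}\right) 290 \cdot \frac{1}{269} = \left(-114 - \frac{2672}{283}\right) \frac{290}{269} = \left(- \frac{34934}{283}\right) \frac{290}{269} = - \frac{10130860}{76127}$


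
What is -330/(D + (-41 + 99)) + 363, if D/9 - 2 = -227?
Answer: 714351/1967 ≈ 363.17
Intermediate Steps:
D = -2025 (D = 18 + 9*(-227) = 18 - 2043 = -2025)
-330/(D + (-41 + 99)) + 363 = -330/(-2025 + (-41 + 99)) + 363 = -330/(-2025 + 58) + 363 = -330/(-1967) + 363 = -1/1967*(-330) + 363 = 330/1967 + 363 = 714351/1967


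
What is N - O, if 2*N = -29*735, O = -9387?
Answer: -2541/2 ≈ -1270.5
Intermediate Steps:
N = -21315/2 (N = (-29*735)/2 = (1/2)*(-21315) = -21315/2 ≈ -10658.)
N - O = -21315/2 - 1*(-9387) = -21315/2 + 9387 = -2541/2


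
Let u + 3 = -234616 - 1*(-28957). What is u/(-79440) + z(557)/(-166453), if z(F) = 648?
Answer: 5696929961/2203837720 ≈ 2.5850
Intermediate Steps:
u = -205662 (u = -3 + (-234616 - 1*(-28957)) = -3 + (-234616 + 28957) = -3 - 205659 = -205662)
u/(-79440) + z(557)/(-166453) = -205662/(-79440) + 648/(-166453) = -205662*(-1/79440) + 648*(-1/166453) = 34277/13240 - 648/166453 = 5696929961/2203837720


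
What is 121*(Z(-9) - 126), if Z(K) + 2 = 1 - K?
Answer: -14278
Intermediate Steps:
Z(K) = -1 - K (Z(K) = -2 + (1 - K) = -1 - K)
121*(Z(-9) - 126) = 121*((-1 - 1*(-9)) - 126) = 121*((-1 + 9) - 126) = 121*(8 - 126) = 121*(-118) = -14278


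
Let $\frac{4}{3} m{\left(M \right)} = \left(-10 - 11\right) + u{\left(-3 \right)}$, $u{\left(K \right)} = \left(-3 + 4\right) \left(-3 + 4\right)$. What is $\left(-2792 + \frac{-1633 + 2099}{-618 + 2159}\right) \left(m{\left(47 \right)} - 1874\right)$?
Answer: $\frac{8126489334}{1541} \approx 5.2735 \cdot 10^{6}$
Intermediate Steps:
$u{\left(K \right)} = 1$ ($u{\left(K \right)} = 1 \cdot 1 = 1$)
$m{\left(M \right)} = -15$ ($m{\left(M \right)} = \frac{3 \left(\left(-10 - 11\right) + 1\right)}{4} = \frac{3 \left(-21 + 1\right)}{4} = \frac{3}{4} \left(-20\right) = -15$)
$\left(-2792 + \frac{-1633 + 2099}{-618 + 2159}\right) \left(m{\left(47 \right)} - 1874\right) = \left(-2792 + \frac{-1633 + 2099}{-618 + 2159}\right) \left(-15 - 1874\right) = \left(-2792 + \frac{466}{1541}\right) \left(-1889\right) = \left(- \frac{4302006}{1541}\right) \left(-1889\right) = \frac{8126489334}{1541}$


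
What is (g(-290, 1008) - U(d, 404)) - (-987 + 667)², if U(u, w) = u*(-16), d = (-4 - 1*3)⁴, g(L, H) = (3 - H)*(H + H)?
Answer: -2090064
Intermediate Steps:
g(L, H) = 2*H*(3 - H) (g(L, H) = (3 - H)*(2*H) = 2*H*(3 - H))
d = 2401 (d = (-4 - 3)⁴ = (-7)⁴ = 2401)
U(u, w) = -16*u
(g(-290, 1008) - U(d, 404)) - (-987 + 667)² = (2*1008*(3 - 1*1008) - (-16)*2401) - (-987 + 667)² = (2*1008*(3 - 1008) - 1*(-38416)) - 1*(-320)² = (2*1008*(-1005) + 38416) - 1*102400 = (-2026080 + 38416) - 102400 = -1987664 - 102400 = -2090064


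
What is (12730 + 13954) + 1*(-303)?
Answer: 26381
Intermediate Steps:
(12730 + 13954) + 1*(-303) = 26684 - 303 = 26381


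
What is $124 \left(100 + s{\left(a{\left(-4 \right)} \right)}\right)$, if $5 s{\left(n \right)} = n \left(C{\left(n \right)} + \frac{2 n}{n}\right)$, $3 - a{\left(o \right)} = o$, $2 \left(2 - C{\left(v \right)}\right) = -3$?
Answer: $\frac{66774}{5} \approx 13355.0$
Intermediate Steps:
$C{\left(v \right)} = \frac{7}{2}$ ($C{\left(v \right)} = 2 - - \frac{3}{2} = 2 + \frac{3}{2} = \frac{7}{2}$)
$a{\left(o \right)} = 3 - o$
$s{\left(n \right)} = \frac{11 n}{10}$ ($s{\left(n \right)} = \frac{n \left(\frac{7}{2} + \frac{2 n}{n}\right)}{5} = \frac{n \left(\frac{7}{2} + 2\right)}{5} = \frac{n \frac{11}{2}}{5} = \frac{\frac{11}{2} n}{5} = \frac{11 n}{10}$)
$124 \left(100 + s{\left(a{\left(-4 \right)} \right)}\right) = 124 \left(100 + \frac{11 \left(3 - -4\right)}{10}\right) = 124 \left(100 + \frac{11 \left(3 + 4\right)}{10}\right) = 124 \left(100 + \frac{11}{10} \cdot 7\right) = 124 \left(100 + \frac{77}{10}\right) = 124 \cdot \frac{1077}{10} = \frac{66774}{5}$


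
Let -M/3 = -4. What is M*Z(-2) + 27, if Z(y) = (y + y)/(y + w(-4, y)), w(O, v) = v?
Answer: 39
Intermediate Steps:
M = 12 (M = -3*(-4) = 12)
Z(y) = 1 (Z(y) = (y + y)/(y + y) = (2*y)/((2*y)) = (2*y)*(1/(2*y)) = 1)
M*Z(-2) + 27 = 12*1 + 27 = 12 + 27 = 39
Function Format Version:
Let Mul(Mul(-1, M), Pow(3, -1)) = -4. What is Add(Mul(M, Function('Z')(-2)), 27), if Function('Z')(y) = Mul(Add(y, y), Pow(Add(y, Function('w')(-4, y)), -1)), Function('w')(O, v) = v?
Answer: 39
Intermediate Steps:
M = 12 (M = Mul(-3, -4) = 12)
Function('Z')(y) = 1 (Function('Z')(y) = Mul(Add(y, y), Pow(Add(y, y), -1)) = Mul(Mul(2, y), Pow(Mul(2, y), -1)) = Mul(Mul(2, y), Mul(Rational(1, 2), Pow(y, -1))) = 1)
Add(Mul(M, Function('Z')(-2)), 27) = Add(Mul(12, 1), 27) = Add(12, 27) = 39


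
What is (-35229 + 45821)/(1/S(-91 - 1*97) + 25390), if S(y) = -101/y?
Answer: 534896/1282289 ≈ 0.41714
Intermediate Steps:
(-35229 + 45821)/(1/S(-91 - 1*97) + 25390) = (-35229 + 45821)/(1/(-101/(-91 - 1*97)) + 25390) = 10592/(1/(-101/(-91 - 97)) + 25390) = 10592/(1/(-101/(-188)) + 25390) = 10592/(1/(-101*(-1/188)) + 25390) = 10592/(1/(101/188) + 25390) = 10592/(188/101 + 25390) = 10592/(2564578/101) = 10592*(101/2564578) = 534896/1282289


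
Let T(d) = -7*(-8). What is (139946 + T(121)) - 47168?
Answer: 92834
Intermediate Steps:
T(d) = 56
(139946 + T(121)) - 47168 = (139946 + 56) - 47168 = 140002 - 47168 = 92834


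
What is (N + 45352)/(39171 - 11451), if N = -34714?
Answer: 591/1540 ≈ 0.38377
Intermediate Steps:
(N + 45352)/(39171 - 11451) = (-34714 + 45352)/(39171 - 11451) = 10638/27720 = 10638*(1/27720) = 591/1540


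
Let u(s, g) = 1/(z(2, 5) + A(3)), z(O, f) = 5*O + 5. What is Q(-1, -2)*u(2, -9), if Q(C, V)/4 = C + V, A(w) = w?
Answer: -⅔ ≈ -0.66667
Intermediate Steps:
z(O, f) = 5 + 5*O
u(s, g) = 1/18 (u(s, g) = 1/((5 + 5*2) + 3) = 1/((5 + 10) + 3) = 1/(15 + 3) = 1/18)
Q(C, V) = 4*C + 4*V (Q(C, V) = 4*(C + V) = 4*C + 4*V)
Q(-1, -2)*u(2, -9) = (4*(-1) + 4*(-2))*(1/18) = (-4 - 8)*(1/18) = -12*1/18 = -⅔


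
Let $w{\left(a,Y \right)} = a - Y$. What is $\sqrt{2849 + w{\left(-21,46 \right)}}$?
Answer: $\sqrt{2782} \approx 52.745$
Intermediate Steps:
$\sqrt{2849 + w{\left(-21,46 \right)}} = \sqrt{2849 - 67} = \sqrt{2782}$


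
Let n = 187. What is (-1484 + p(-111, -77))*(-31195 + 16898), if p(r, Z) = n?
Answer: 18543209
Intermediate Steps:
p(r, Z) = 187
(-1484 + p(-111, -77))*(-31195 + 16898) = (-1484 + 187)*(-31195 + 16898) = -1297*(-14297) = 18543209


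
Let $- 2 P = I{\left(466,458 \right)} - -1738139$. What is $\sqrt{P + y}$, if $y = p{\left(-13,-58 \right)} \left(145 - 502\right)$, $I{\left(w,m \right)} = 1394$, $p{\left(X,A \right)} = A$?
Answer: $\frac{i \sqrt{3396242}}{2} \approx 921.44 i$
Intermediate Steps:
$P = - \frac{1739533}{2}$ ($P = - \frac{1394 - -1738139}{2} = - \frac{1394 + 1738139}{2} = \left(- \frac{1}{2}\right) 1739533 = - \frac{1739533}{2} \approx -8.6977 \cdot 10^{5}$)
$y = 20706$ ($y = - 58 \left(145 - 502\right) = \left(-58\right) \left(-357\right) = 20706$)
$\sqrt{P + y} = \sqrt{- \frac{1739533}{2} + 20706} = \sqrt{- \frac{1698121}{2}} = \frac{i \sqrt{3396242}}{2}$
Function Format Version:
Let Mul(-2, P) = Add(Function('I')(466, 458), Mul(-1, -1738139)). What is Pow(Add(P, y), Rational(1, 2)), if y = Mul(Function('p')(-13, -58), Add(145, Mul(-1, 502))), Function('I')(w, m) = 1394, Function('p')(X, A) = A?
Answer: Mul(Rational(1, 2), I, Pow(3396242, Rational(1, 2))) ≈ Mul(921.44, I)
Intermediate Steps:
P = Rational(-1739533, 2) (P = Mul(Rational(-1, 2), Add(1394, Mul(-1, -1738139))) = Mul(Rational(-1, 2), Add(1394, 1738139)) = Mul(Rational(-1, 2), 1739533) = Rational(-1739533, 2) ≈ -8.6977e+5)
y = 20706 (y = Mul(-58, Add(145, Mul(-1, 502))) = Mul(-58, Add(145, -502)) = Mul(-58, -357) = 20706)
Pow(Add(P, y), Rational(1, 2)) = Pow(Add(Rational(-1739533, 2), 20706), Rational(1, 2)) = Pow(Rational(-1698121, 2), Rational(1, 2)) = Mul(Rational(1, 2), I, Pow(3396242, Rational(1, 2)))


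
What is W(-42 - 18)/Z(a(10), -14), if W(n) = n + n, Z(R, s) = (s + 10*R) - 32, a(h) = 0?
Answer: 60/23 ≈ 2.6087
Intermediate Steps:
Z(R, s) = -32 + s + 10*R
W(n) = 2*n
W(-42 - 18)/Z(a(10), -14) = (2*(-42 - 18))/(-32 - 14 + 10*0) = (2*(-60))/(-32 - 14 + 0) = -120/(-46) = -120*(-1/46) = 60/23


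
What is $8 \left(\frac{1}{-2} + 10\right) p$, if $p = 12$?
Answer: $912$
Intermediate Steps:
$8 \left(\frac{1}{-2} + 10\right) p = 8 \left(\frac{1}{-2} + 10\right) 12 = 8 \left(- \frac{1}{2} + 10\right) 12 = 8 \cdot \frac{19}{2} \cdot 12 = 76 \cdot 12 = 912$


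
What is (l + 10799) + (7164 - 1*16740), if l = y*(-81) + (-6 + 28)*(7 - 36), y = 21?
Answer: -1116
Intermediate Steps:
l = -2339 (l = 21*(-81) + (-6 + 28)*(7 - 36) = -1701 + 22*(-29) = -1701 - 638 = -2339)
(l + 10799) + (7164 - 1*16740) = (-2339 + 10799) + (7164 - 1*16740) = 8460 + (7164 - 16740) = 8460 - 9576 = -1116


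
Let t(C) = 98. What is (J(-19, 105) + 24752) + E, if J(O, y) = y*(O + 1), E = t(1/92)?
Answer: 22960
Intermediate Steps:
E = 98
J(O, y) = y*(1 + O)
(J(-19, 105) + 24752) + E = (105*(1 - 19) + 24752) + 98 = (105*(-18) + 24752) + 98 = (-1890 + 24752) + 98 = 22862 + 98 = 22960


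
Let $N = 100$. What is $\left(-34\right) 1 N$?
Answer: $-3400$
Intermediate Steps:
$\left(-34\right) 1 N = \left(-34\right) 1 \cdot 100 = \left(-34\right) 100 = -3400$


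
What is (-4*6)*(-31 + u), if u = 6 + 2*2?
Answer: 504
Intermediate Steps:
u = 10 (u = 6 + 4 = 10)
(-4*6)*(-31 + u) = (-4*6)*(-31 + 10) = -24*(-21) = 504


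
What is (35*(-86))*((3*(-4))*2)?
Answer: 72240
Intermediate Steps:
(35*(-86))*((3*(-4))*2) = -(-36120)*2 = -3010*(-24) = 72240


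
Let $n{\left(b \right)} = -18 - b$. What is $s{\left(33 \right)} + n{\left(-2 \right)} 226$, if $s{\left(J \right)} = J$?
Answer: $-3583$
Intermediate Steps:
$s{\left(33 \right)} + n{\left(-2 \right)} 226 = 33 + \left(-18 - -2\right) 226 = 33 + \left(-18 + 2\right) 226 = 33 - 3616 = -3583$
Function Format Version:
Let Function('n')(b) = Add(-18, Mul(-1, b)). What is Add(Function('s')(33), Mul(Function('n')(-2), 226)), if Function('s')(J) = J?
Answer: -3583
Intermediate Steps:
Add(Function('s')(33), Mul(Function('n')(-2), 226)) = Add(33, Mul(Add(-18, Mul(-1, -2)), 226)) = Add(33, Mul(Add(-18, 2), 226)) = Add(33, Mul(-16, 226)) = Add(33, -3616) = -3583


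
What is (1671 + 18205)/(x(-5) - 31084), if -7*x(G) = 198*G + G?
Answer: -139132/216593 ≈ -0.64237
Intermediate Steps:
x(G) = -199*G/7 (x(G) = -(198*G + G)/7 = -199*G/7)
(1671 + 18205)/(x(-5) - 31084) = (1671 + 18205)/(-199/7*(-5) - 31084) = 19876/(995/7 - 31084) = 19876/(-216593/7) = 19876*(-7/216593) = -139132/216593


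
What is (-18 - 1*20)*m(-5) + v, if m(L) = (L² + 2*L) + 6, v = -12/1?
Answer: -810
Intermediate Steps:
v = -12 (v = -12*1 = -12)
m(L) = 6 + L² + 2*L
(-18 - 1*20)*m(-5) + v = (-18 - 1*20)*(6 + (-5)² + 2*(-5)) - 12 = (-18 - 20)*(6 + 25 - 10) - 12 = -38*21 - 12 = -798 - 12 = -810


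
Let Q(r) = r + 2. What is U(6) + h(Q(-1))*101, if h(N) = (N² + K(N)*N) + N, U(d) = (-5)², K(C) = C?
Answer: 328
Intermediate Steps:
U(d) = 25
Q(r) = 2 + r
h(N) = N + 2*N² (h(N) = (N² + N*N) + N = (N² + N²) + N = 2*N² + N = N + 2*N²)
U(6) + h(Q(-1))*101 = 25 + ((2 - 1)*(1 + 2*(2 - 1)))*101 = 25 + (1*(1 + 2*1))*101 = 25 + (1*(1 + 2))*101 = 25 + (1*3)*101 = 25 + 3*101 = 25 + 303 = 328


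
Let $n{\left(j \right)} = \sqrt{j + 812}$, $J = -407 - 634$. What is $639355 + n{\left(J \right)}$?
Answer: $639355 + i \sqrt{229} \approx 6.3936 \cdot 10^{5} + 15.133 i$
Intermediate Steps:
$J = -1041$ ($J = -407 - 634 = -1041$)
$n{\left(j \right)} = \sqrt{812 + j}$
$639355 + n{\left(J \right)} = 639355 + \sqrt{812 - 1041} = 639355 + \sqrt{-229} = 639355 + i \sqrt{229}$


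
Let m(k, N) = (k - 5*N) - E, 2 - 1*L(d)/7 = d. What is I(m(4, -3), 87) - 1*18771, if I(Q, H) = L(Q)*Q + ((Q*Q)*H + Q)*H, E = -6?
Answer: 4710004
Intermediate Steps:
L(d) = 14 - 7*d
m(k, N) = 6 + k - 5*N (m(k, N) = (k - 5*N) - 1*(-6) = (k - 5*N) + 6 = 6 + k - 5*N)
I(Q, H) = H*(Q + H*Q**2) + Q*(14 - 7*Q) (I(Q, H) = (14 - 7*Q)*Q + ((Q*Q)*H + Q)*H = Q*(14 - 7*Q) + (Q**2*H + Q)*H = Q*(14 - 7*Q) + (H*Q**2 + Q)*H = Q*(14 - 7*Q) + (Q + H*Q**2)*H = Q*(14 - 7*Q) + H*(Q + H*Q**2) = H*(Q + H*Q**2) + Q*(14 - 7*Q))
I(m(4, -3), 87) - 1*18771 = (6 + 4 - 5*(-3))*(14 + 87 - 7*(6 + 4 - 5*(-3)) + (6 + 4 - 5*(-3))*87**2) - 1*18771 = (6 + 4 + 15)*(14 + 87 - 7*(6 + 4 + 15) + (6 + 4 + 15)*7569) - 18771 = 25*(14 + 87 - 7*25 + 25*7569) - 18771 = 25*(14 + 87 - 175 + 189225) - 18771 = 25*189151 - 18771 = 4728775 - 18771 = 4710004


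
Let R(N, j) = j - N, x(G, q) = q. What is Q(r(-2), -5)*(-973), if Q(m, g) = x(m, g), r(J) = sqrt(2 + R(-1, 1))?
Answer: 4865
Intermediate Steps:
r(J) = 2 (r(J) = sqrt(2 + (1 - 1*(-1))) = sqrt(2 + (1 + 1)) = sqrt(2 + 2) = sqrt(4) = 2)
Q(m, g) = g
Q(r(-2), -5)*(-973) = -5*(-973) = 4865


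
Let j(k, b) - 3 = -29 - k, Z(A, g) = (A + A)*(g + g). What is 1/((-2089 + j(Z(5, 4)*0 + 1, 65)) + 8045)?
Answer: 1/5929 ≈ 0.00016866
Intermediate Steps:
Z(A, g) = 4*A*g (Z(A, g) = (2*A)*(2*g) = 4*A*g)
j(k, b) = -26 - k (j(k, b) = 3 + (-29 - k) = -26 - k)
1/((-2089 + j(Z(5, 4)*0 + 1, 65)) + 8045) = 1/((-2089 + (-26 - ((4*5*4)*0 + 1))) + 8045) = 1/((-2089 + (-26 - (80*0 + 1))) + 8045) = 1/((-2089 + (-26 - (0 + 1))) + 8045) = 1/((-2089 + (-26 - 1*1)) + 8045) = 1/((-2089 + (-26 - 1)) + 8045) = 1/((-2089 - 27) + 8045) = 1/(-2116 + 8045) = 1/5929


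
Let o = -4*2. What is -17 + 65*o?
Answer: -537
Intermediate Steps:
o = -8
-17 + 65*o = -17 + 65*(-8) = -17 - 520 = -537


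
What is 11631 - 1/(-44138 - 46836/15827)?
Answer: 8125637162849/698618962 ≈ 11631.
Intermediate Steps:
11631 - 1/(-44138 - 46836/15827) = 11631 - 1/(-698618962/15827) = 11631 - 1*(-15827/698618962) = 11631 + 15827/698618962 = 8125637162849/698618962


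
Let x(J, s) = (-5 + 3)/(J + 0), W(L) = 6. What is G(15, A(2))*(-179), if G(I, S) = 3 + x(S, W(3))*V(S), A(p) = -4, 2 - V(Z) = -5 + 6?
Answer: -1253/2 ≈ -626.50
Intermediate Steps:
V(Z) = 1 (V(Z) = 2 - (-5 + 6) = 2 - 1*1 = 2 - 1 = 1)
x(J, s) = -2/J
G(I, S) = 3 - 2/S (G(I, S) = 3 - 2/S*1 = 3 - 2/S)
G(15, A(2))*(-179) = (3 - 2/(-4))*(-179) = (3 - 2*(-¼))*(-179) = (3 + ½)*(-179) = (7/2)*(-179) = -1253/2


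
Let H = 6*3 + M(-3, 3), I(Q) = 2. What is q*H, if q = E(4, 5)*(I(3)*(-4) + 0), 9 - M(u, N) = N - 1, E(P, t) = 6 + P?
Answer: -2000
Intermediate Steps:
M(u, N) = 10 - N (M(u, N) = 9 - (N - 1) = 9 - (-1 + N) = 9 + (1 - N) = 10 - N)
q = -80 (q = (6 + 4)*(2*(-4) + 0) = 10*(-8 + 0) = 10*(-8) = -80)
H = 25 (H = 6*3 + (10 - 1*3) = 18 + (10 - 3) = 18 + 7 = 25)
q*H = -80*25 = -2000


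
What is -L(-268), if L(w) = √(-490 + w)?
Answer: -I*√758 ≈ -27.532*I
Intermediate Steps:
-L(-268) = -√(-490 - 268) = -√(-758) = -I*√758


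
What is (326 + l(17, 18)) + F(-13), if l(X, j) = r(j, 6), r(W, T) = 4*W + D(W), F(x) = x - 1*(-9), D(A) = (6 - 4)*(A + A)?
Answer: 466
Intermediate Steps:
D(A) = 4*A (D(A) = 2*(2*A) = 4*A)
F(x) = 9 + x (F(x) = x + 9 = 9 + x)
r(W, T) = 8*W (r(W, T) = 4*W + 4*W = 8*W)
l(X, j) = 8*j
(326 + l(17, 18)) + F(-13) = (326 + 8*18) + (9 - 13) = (326 + 144) - 4 = 470 - 4 = 466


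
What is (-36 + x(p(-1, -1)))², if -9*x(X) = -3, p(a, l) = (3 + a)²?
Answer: 11449/9 ≈ 1272.1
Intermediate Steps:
x(X) = ⅓ (x(X) = -⅑*(-3) = ⅓)
(-36 + x(p(-1, -1)))² = (-36 + ⅓)² = (-107/3)² = 11449/9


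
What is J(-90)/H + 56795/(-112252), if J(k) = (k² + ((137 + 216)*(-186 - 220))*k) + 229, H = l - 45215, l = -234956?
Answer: -1464743151093/31449755092 ≈ -46.574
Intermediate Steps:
H = -280171 (H = -234956 - 45215 = -280171)
J(k) = 229 + k² - 143318*k (J(k) = (k² + (353*(-406))*k) + 229 = (k² - 143318*k) + 229 = 229 + k² - 143318*k)
J(-90)/H + 56795/(-112252) = (229 + (-90)² - 143318*(-90))/(-280171) + 56795/(-112252) = (229 + 8100 + 12898620)*(-1/280171) + 56795*(-1/112252) = 12906949*(-1/280171) - 56795/112252 = -12906949/280171 - 56795/112252 = -1464743151093/31449755092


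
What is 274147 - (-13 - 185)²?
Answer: 234943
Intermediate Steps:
274147 - (-13 - 185)² = 274147 - 1*(-198)² = 274147 - 1*39204 = 274147 - 39204 = 234943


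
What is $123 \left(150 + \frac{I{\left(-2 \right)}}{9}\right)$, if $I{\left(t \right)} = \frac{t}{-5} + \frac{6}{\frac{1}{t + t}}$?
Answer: $\frac{271912}{15} \approx 18127.0$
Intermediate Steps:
$I{\left(t \right)} = \frac{59 t}{5}$ ($I{\left(t \right)} = t \left(- \frac{1}{5}\right) + \frac{6}{\frac{1}{2 t}} = - \frac{t}{5} + \frac{6}{\frac{1}{2} \frac{1}{t}} = - \frac{t}{5} + 6 \cdot 2 t = - \frac{t}{5} + 12 t = \frac{59 t}{5}$)
$123 \left(150 + \frac{I{\left(-2 \right)}}{9}\right) = 123 \left(150 + \frac{\frac{59}{5} \left(-2\right)}{9}\right) = 123 \left(150 - \frac{118}{45}\right) = 123 \cdot \frac{6632}{45} = \frac{271912}{15}$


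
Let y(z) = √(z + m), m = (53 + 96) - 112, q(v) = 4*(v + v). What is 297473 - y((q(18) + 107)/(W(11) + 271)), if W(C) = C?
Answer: 297473 - √3013170/282 ≈ 2.9747e+5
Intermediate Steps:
q(v) = 8*v (q(v) = 4*(2*v) = 8*v)
m = 37 (m = 149 - 112 = 37)
y(z) = √(37 + z) (y(z) = √(z + 37) = √(37 + z))
297473 - y((q(18) + 107)/(W(11) + 271)) = 297473 - √(37 + (8*18 + 107)/(11 + 271)) = 297473 - √(37 + (144 + 107)/282) = 297473 - √(37 + 251*(1/282)) = 297473 - √(37 + 251/282) = 297473 - √(10685/282) = 297473 - √3013170/282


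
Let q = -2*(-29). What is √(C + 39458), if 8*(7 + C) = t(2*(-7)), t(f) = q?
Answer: 3*√17537/2 ≈ 198.64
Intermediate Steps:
q = 58
t(f) = 58
C = ¼ (C = -7 + (⅛)*58 = -7 + 29/4 = ¼ ≈ 0.25000)
√(C + 39458) = √(¼ + 39458) = √(157833/4) = 3*√17537/2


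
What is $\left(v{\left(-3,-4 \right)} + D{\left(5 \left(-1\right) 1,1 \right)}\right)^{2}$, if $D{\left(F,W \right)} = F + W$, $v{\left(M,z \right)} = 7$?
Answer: $9$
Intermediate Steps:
$\left(v{\left(-3,-4 \right)} + D{\left(5 \left(-1\right) 1,1 \right)}\right)^{2} = \left(7 + \left(5 \left(-1\right) 1 + 1\right)\right)^{2} = \left(7 + \left(\left(-5\right) 1 + 1\right)\right)^{2} = \left(7 + \left(-5 + 1\right)\right)^{2} = \left(7 - 4\right)^{2} = 3^{2} = 9$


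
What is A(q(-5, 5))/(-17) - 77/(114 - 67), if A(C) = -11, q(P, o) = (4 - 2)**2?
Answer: -792/799 ≈ -0.99124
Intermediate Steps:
q(P, o) = 4 (q(P, o) = 2**2 = 4)
A(q(-5, 5))/(-17) - 77/(114 - 67) = -11/(-17) - 77/(114 - 67) = -11*(-1/17) - 77/47 = 11/17 - 77*1/47 = 11/17 - 77/47 = -792/799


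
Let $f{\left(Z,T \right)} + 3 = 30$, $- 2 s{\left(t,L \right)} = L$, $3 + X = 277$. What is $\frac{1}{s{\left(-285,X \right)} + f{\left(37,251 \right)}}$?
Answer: $- \frac{1}{110} \approx -0.0090909$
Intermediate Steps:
$X = 274$ ($X = -3 + 277 = 274$)
$s{\left(t,L \right)} = - \frac{L}{2}$
$f{\left(Z,T \right)} = 27$ ($f{\left(Z,T \right)} = -3 + 30 = 27$)
$\frac{1}{s{\left(-285,X \right)} + f{\left(37,251 \right)}} = \frac{1}{\left(- \frac{1}{2}\right) 274 + 27} = \frac{1}{-137 + 27} = \frac{1}{-110} = - \frac{1}{110}$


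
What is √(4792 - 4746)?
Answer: √46 ≈ 6.7823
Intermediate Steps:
√(4792 - 4746) = √46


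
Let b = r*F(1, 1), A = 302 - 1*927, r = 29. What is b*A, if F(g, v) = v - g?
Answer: 0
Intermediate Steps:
A = -625 (A = 302 - 927 = -625)
b = 0 (b = 29*(1 - 1*1) = 29*(1 - 1) = 29*0 = 0)
b*A = 0*(-625) = 0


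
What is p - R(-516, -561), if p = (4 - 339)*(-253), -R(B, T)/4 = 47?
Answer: 84943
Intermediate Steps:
R(B, T) = -188 (R(B, T) = -4*47 = -188)
p = 84755 (p = -335*(-253) = 84755)
p - R(-516, -561) = 84755 - 1*(-188) = 84755 + 188 = 84943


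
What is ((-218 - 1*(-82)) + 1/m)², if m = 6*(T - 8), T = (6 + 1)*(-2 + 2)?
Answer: 42627841/2304 ≈ 18502.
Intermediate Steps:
T = 0 (T = 7*0 = 0)
m = -48 (m = 6*(0 - 8) = 6*(-8) = -48)
((-218 - 1*(-82)) + 1/m)² = ((-218 - 1*(-82)) + 1/(-48))² = ((-218 + 82) - 1/48)² = (-136 - 1/48)² = (-6529/48)² = 42627841/2304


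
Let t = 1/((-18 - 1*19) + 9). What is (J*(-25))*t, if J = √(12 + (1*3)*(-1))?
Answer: 75/28 ≈ 2.6786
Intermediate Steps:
t = -1/28 (t = 1/((-18 - 19) + 9) = 1/(-37 + 9) = 1/(-28) = -1/28 ≈ -0.035714)
J = 3 (J = √(12 + 3*(-1)) = √(12 - 3) = √9 = 3)
(J*(-25))*t = (3*(-25))*(-1/28) = -75*(-1/28) = 75/28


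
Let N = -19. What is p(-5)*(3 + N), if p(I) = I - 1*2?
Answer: 112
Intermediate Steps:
p(I) = -2 + I (p(I) = I - 2 = -2 + I)
p(-5)*(3 + N) = (-2 - 5)*(3 - 19) = -7*(-16) = 112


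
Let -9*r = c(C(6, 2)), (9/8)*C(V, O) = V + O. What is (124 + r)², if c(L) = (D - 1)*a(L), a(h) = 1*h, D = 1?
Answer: 15376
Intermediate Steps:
a(h) = h
C(V, O) = 8*O/9 + 8*V/9 (C(V, O) = 8*(V + O)/9 = 8*(O + V)/9 = 8*O/9 + 8*V/9)
c(L) = 0 (c(L) = (1 - 1)*L = 0*L = 0)
r = 0 (r = -⅑*0 = 0)
(124 + r)² = (124 + 0)² = 124² = 15376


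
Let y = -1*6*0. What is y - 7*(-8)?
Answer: 56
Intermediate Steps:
y = 0 (y = -6*0 = 0)
y - 7*(-8) = 0 - 7*(-8) = 0 + 56 = 56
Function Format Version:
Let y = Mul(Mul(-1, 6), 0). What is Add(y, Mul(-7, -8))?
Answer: 56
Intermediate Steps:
y = 0 (y = Mul(-6, 0) = 0)
Add(y, Mul(-7, -8)) = Add(0, Mul(-7, -8)) = Add(0, 56) = 56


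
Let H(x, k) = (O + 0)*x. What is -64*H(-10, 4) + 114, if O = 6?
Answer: 3954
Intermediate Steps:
H(x, k) = 6*x (H(x, k) = (6 + 0)*x = 6*x)
-64*H(-10, 4) + 114 = -384*(-10) + 114 = -64*(-60) + 114 = 3840 + 114 = 3954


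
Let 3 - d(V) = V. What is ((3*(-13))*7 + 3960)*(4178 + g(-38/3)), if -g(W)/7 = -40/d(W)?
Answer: 727098522/47 ≈ 1.5470e+7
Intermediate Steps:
d(V) = 3 - V
g(W) = 280/(3 - W) (g(W) = -(-280)/(3 - W) = 280/(3 - W))
((3*(-13))*7 + 3960)*(4178 + g(-38/3)) = ((3*(-13))*7 + 3960)*(4178 - 280/(-3 - 38/3)) = (-39*7 + 3960)*(4178 - 280/(-3 - 38*1/3)) = (-273 + 3960)*(4178 - 280/(-3 - 38/3)) = 3687*(4178 - 280/(-47/3)) = 3687*(4178 - 280*(-3/47)) = 3687*(4178 + 840/47) = 3687*(197206/47) = 727098522/47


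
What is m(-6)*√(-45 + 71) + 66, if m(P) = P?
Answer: 66 - 6*√26 ≈ 35.406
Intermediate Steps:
m(-6)*√(-45 + 71) + 66 = -6*√(-45 + 71) + 66 = -6*√26 + 66 = 66 - 6*√26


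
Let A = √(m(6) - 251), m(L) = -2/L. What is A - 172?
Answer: -172 + I*√2262/3 ≈ -172.0 + 15.854*I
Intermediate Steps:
A = I*√2262/3 (A = √(-2/6 - 251) = √(-2*⅙ - 251) = √(-⅓ - 251) = √(-754/3) = I*√2262/3 ≈ 15.854*I)
A - 172 = I*√2262/3 - 172 = -172 + I*√2262/3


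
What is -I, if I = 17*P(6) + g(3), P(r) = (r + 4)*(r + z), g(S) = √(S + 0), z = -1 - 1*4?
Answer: -170 - √3 ≈ -171.73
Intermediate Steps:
z = -5 (z = -1 - 4 = -5)
g(S) = √S
P(r) = (-5 + r)*(4 + r) (P(r) = (r + 4)*(r - 5) = (4 + r)*(-5 + r) = (-5 + r)*(4 + r))
I = 170 + √3 (I = 17*(-20 + 6² - 1*6) + √3 = 17*(-20 + 36 - 6) + √3 = 17*10 + √3 = 170 + √3 ≈ 171.73)
-I = -(170 + √3) = -170 - √3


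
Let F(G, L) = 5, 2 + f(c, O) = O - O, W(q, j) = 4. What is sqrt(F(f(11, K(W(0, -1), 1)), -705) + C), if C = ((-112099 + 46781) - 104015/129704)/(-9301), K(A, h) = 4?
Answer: sqrt(4374320967087493982)/603188452 ≈ 3.4674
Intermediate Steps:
f(c, O) = -2 (f(c, O) = -2 + (O - O) = -2 + 0 = -2)
C = 8472109887/1206376904 (C = (-65318 - 104015*1/129704)*(-1/9301) = (-65318 - 104015/129704)*(-1/9301) = -8472109887/129704*(-1/9301) = 8472109887/1206376904 ≈ 7.0228)
sqrt(F(f(11, K(W(0, -1), 1)), -705) + C) = sqrt(5 + 8472109887/1206376904) = sqrt(14503994407/1206376904) = sqrt(4374320967087493982)/603188452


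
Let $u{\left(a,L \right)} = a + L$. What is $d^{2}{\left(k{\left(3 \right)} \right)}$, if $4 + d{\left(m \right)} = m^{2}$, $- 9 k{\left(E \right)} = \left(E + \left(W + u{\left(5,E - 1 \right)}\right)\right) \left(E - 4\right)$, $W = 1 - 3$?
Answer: $\frac{67600}{6561} \approx 10.303$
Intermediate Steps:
$u{\left(a,L \right)} = L + a$
$W = -2$
$k{\left(E \right)} = - \frac{\left(-4 + E\right) \left(2 + 2 E\right)}{9}$ ($k{\left(E \right)} = - \frac{\left(E + \left(-2 + \left(\left(E - 1\right) + 5\right)\right)\right) \left(E - 4\right)}{9} = - \frac{\left(E + \left(-2 + \left(\left(E - 1\right) + 5\right)\right)\right) \left(-4 + E\right)}{9} = - \frac{\left(E + \left(-2 + \left(\left(-1 + E\right) + 5\right)\right)\right) \left(-4 + E\right)}{9} = - \frac{\left(E + \left(-2 + \left(4 + E\right)\right)\right) \left(-4 + E\right)}{9} = - \frac{\left(E + \left(2 + E\right)\right) \left(-4 + E\right)}{9} = - \frac{\left(2 + 2 E\right) \left(-4 + E\right)}{9} = - \frac{\left(-4 + E\right) \left(2 + 2 E\right)}{9}$)
$d{\left(m \right)} = -4 + m^{2}$
$d^{2}{\left(k{\left(3 \right)} \right)} = \left(-4 + \left(\frac{8}{9} - \frac{2 \cdot 3^{2}}{9} + \frac{2}{3} \cdot 3\right)^{2}\right)^{2} = \left(-4 + \left(\frac{8}{9} - 2 + 2\right)^{2}\right)^{2} = \left(-4 + \left(\frac{8}{9}\right)^{2}\right)^{2} = \left(-4 + \frac{64}{81}\right)^{2} = \left(- \frac{260}{81}\right)^{2} = \frac{67600}{6561}$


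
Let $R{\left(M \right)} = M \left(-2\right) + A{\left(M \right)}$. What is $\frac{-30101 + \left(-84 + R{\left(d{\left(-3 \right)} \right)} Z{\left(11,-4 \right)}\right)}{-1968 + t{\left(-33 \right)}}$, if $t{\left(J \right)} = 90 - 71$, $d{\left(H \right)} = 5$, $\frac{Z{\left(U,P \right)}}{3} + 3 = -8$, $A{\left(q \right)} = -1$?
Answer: $\frac{29822}{1949} \approx 15.301$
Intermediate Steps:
$Z{\left(U,P \right)} = -33$ ($Z{\left(U,P \right)} = -9 + 3 \left(-8\right) = -9 - 24 = -33$)
$t{\left(J \right)} = 19$
$R{\left(M \right)} = -1 - 2 M$ ($R{\left(M \right)} = M \left(-2\right) - 1 = - 2 M - 1 = -1 - 2 M$)
$\frac{-30101 + \left(-84 + R{\left(d{\left(-3 \right)} \right)} Z{\left(11,-4 \right)}\right)}{-1968 + t{\left(-33 \right)}} = \frac{-30101 - \left(84 - \left(-1 - 10\right) \left(-33\right)\right)}{-1968 + 19} = \frac{-30101 - \left(84 - \left(-1 - 10\right) \left(-33\right)\right)}{-1949} = \left(-30101 - -279\right) \left(- \frac{1}{1949}\right) = \left(-30101 + \left(-84 + 363\right)\right) \left(- \frac{1}{1949}\right) = \left(-30101 + 279\right) \left(- \frac{1}{1949}\right) = \left(-29822\right) \left(- \frac{1}{1949}\right) = \frac{29822}{1949}$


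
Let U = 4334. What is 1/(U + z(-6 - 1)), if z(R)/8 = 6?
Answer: 1/4382 ≈ 0.00022821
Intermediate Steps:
z(R) = 48 (z(R) = 8*6 = 48)
1/(U + z(-6 - 1)) = 1/(4334 + 48) = 1/4382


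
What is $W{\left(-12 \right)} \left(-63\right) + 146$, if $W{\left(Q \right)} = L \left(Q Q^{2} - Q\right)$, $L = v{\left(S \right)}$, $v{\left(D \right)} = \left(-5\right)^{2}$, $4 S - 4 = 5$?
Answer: $2702846$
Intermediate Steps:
$S = \frac{9}{4}$ ($S = 1 + \frac{1}{4} \cdot 5 = 1 + \frac{5}{4} = \frac{9}{4} \approx 2.25$)
$v{\left(D \right)} = 25$
$L = 25$
$W{\left(Q \right)} = - 25 Q + 25 Q^{3}$ ($W{\left(Q \right)} = 25 \left(Q Q^{2} - Q\right) = 25 \left(Q^{3} - Q\right) = - 25 Q + 25 Q^{3}$)
$W{\left(-12 \right)} \left(-63\right) + 146 = 25 \left(-12\right) \left(-1 + \left(-12\right)^{2}\right) \left(-63\right) + 146 = 25 \left(-12\right) \left(-1 + 144\right) \left(-63\right) + 146 = 25 \left(-12\right) 143 \left(-63\right) + 146 = \left(-42900\right) \left(-63\right) + 146 = 2702700 + 146 = 2702846$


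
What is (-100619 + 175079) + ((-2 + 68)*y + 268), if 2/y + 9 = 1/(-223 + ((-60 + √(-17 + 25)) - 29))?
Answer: 589475764072/7889833 + 264*√2/7889833 ≈ 74713.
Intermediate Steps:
y = 2/(-9 + 1/(-312 + 2*√2)) (y = 2/(-9 + 1/(-223 + ((-60 + √(-17 + 25)) - 29))) = 2/(-9 + 1/(-223 + ((-60 + √8) - 29))) = 2/(-9 + 1/(-223 + ((-60 + 2*√2) - 29))) = 2/(-9 + 1/(-223 + (-89 + 2*√2))) = 2/(-9 + 1/(-312 + 2*√2)) ≈ -0.22214)
(-100619 + 175079) + ((-2 + 68)*y + 268) = (-100619 + 175079) + ((-2 + 68)*(-1752672/7889833 + 4*√2/7889833) + 268) = 74460 + (66*(-1752672/7889833 + 4*√2/7889833) + 268) = 74460 + ((-115676352/7889833 + 264*√2/7889833) + 268) = 74460 + (1998798892/7889833 + 264*√2/7889833) = 589475764072/7889833 + 264*√2/7889833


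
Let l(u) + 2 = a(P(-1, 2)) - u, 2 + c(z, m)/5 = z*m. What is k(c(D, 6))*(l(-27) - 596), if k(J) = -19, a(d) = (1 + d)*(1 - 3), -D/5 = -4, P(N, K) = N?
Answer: 10849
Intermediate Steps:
D = 20 (D = -5*(-4) = 20)
a(d) = -2 - 2*d (a(d) = (1 + d)*(-2) = -2 - 2*d)
c(z, m) = -10 + 5*m*z (c(z, m) = -10 + 5*(z*m) = -10 + 5*(m*z) = -10 + 5*m*z)
l(u) = -2 - u (l(u) = -2 + ((-2 - 2*(-1)) - u) = -2 + ((-2 + 2) - u) = -2 + (0 - u) = -2 - u)
k(c(D, 6))*(l(-27) - 596) = -19*((-2 - 1*(-27)) - 596) = -19*((-2 + 27) - 596) = -19*(25 - 596) = -19*(-571) = 10849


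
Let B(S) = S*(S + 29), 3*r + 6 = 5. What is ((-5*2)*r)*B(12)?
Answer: 1640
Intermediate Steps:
r = -⅓ (r = -2 + (⅓)*5 = -2 + 5/3 = -⅓ ≈ -0.33333)
B(S) = S*(29 + S)
((-5*2)*r)*B(12) = (-5*2*(-⅓))*(12*(29 + 12)) = (-10*(-⅓))*(12*41) = (10/3)*492 = 1640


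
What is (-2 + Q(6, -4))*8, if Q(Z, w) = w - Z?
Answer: -96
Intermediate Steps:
(-2 + Q(6, -4))*8 = (-2 + (-4 - 1*6))*8 = (-2 + (-4 - 6))*8 = (-2 - 10)*8 = -12*8 = -96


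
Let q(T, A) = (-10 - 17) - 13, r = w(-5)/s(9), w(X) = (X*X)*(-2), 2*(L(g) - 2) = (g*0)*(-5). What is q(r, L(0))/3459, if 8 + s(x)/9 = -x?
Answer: -40/3459 ≈ -0.011564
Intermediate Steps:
s(x) = -72 - 9*x (s(x) = -72 + 9*(-x) = -72 - 9*x)
L(g) = 2 (L(g) = 2 + ((g*0)*(-5))/2 = 2 + (0*(-5))/2 = 2 + (1/2)*0 = 2 + 0 = 2)
w(X) = -2*X**2 (w(X) = X**2*(-2) = -2*X**2)
r = 50/153 (r = (-2*(-5)**2)/(-72 - 9*9) = (-2*25)/(-72 - 81) = -50/(-153) = -50*(-1/153) = 50/153 ≈ 0.32680)
q(T, A) = -40 (q(T, A) = -27 - 13 = -40)
q(r, L(0))/3459 = -40/3459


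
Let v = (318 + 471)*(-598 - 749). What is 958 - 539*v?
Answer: 572840995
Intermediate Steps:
v = -1062783 (v = 789*(-1347) = -1062783)
958 - 539*v = 958 - 539*(-1062783) = 958 + 572840037 = 572840995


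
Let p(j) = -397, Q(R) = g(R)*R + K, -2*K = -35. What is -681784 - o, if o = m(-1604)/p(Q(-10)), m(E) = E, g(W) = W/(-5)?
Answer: -270669852/397 ≈ -6.8179e+5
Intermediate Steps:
K = 35/2 (K = -½*(-35) = 35/2 ≈ 17.500)
g(W) = -W/5 (g(W) = W*(-⅕) = -W/5)
Q(R) = 35/2 - R²/5 (Q(R) = (-R/5)*R + 35/2 = -R²/5 + 35/2 = 35/2 - R²/5)
o = 1604/397 (o = -1604/(-397) = -1604*(-1/397) = 1604/397 ≈ 4.0403)
-681784 - o = -681784 - 1*1604/397 = -681784 - 1604/397 = -270669852/397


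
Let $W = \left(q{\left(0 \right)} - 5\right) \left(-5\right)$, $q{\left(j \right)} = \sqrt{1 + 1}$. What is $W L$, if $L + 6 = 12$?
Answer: $150 - 30 \sqrt{2} \approx 107.57$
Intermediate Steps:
$q{\left(j \right)} = \sqrt{2}$
$L = 6$ ($L = -6 + 12 = 6$)
$W = 25 - 5 \sqrt{2}$ ($W = \left(\sqrt{2} - 5\right) \left(-5\right) = \left(-5 + \sqrt{2}\right) \left(-5\right) = 25 - 5 \sqrt{2} \approx 17.929$)
$W L = \left(25 - 5 \sqrt{2}\right) 6 = 150 - 30 \sqrt{2}$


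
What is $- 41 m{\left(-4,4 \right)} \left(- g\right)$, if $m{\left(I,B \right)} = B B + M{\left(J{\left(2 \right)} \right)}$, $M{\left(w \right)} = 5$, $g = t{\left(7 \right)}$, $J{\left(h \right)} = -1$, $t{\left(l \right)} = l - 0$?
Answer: $6027$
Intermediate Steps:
$t{\left(l \right)} = l$ ($t{\left(l \right)} = l + 0 = l$)
$g = 7$
$m{\left(I,B \right)} = 5 + B^{2}$ ($m{\left(I,B \right)} = B B + 5 = B^{2} + 5 = 5 + B^{2}$)
$- 41 m{\left(-4,4 \right)} \left(- g\right) = - 41 \left(5 + 4^{2}\right) \left(\left(-1\right) 7\right) = - 41 \left(5 + 16\right) \left(-7\right) = \left(-41\right) 21 \left(-7\right) = \left(-861\right) \left(-7\right) = 6027$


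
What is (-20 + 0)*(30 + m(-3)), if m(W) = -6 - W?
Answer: -540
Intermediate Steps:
(-20 + 0)*(30 + m(-3)) = (-20 + 0)*(30 + (-6 - 1*(-3))) = -20*(30 + (-6 + 3)) = -20*(30 - 3) = -20*27 = -540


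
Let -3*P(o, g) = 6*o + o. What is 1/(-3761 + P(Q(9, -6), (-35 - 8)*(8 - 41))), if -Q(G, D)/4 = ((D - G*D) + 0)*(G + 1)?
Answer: 1/719 ≈ 0.0013908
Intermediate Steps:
Q(G, D) = -4*(1 + G)*(D - D*G) (Q(G, D) = -4*((D - G*D) + 0)*(G + 1) = -4*((D - D*G) + 0)*(1 + G) = -4*(D - D*G)*(1 + G) = -4*(1 + G)*(D - D*G))
P(o, g) = -7*o/3 (P(o, g) = -(6*o + o)/3 = -7*o/3)
1/(-3761 + P(Q(9, -6), (-35 - 8)*(8 - 41))) = 1/(-3761 - 28*(-6)*(-1 + 9²)/3) = 1/(-3761 - 28*(-6)*(-1 + 81)/3) = 1/(-3761 - 28*(-6)*80/3) = 1/(-3761 - 7/3*(-1920)) = 1/(-3761 + 4480) = 1/719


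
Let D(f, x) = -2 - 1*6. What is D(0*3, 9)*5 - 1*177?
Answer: -217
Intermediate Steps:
D(f, x) = -8 (D(f, x) = -2 - 6 = -8)
D(0*3, 9)*5 - 1*177 = -8*5 - 1*177 = -40 - 177 = -217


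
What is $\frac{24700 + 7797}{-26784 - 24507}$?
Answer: $- \frac{32497}{51291} \approx -0.63358$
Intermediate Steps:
$\frac{24700 + 7797}{-26784 - 24507} = \frac{32497}{-51291} = 32497 \left(- \frac{1}{51291}\right) = - \frac{32497}{51291}$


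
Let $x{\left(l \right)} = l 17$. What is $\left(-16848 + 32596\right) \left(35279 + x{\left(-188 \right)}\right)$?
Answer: $505243084$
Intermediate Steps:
$x{\left(l \right)} = 17 l$
$\left(-16848 + 32596\right) \left(35279 + x{\left(-188 \right)}\right) = \left(-16848 + 32596\right) \left(35279 + 17 \left(-188\right)\right) = 15748 \left(35279 - 3196\right) = 15748 \cdot 32083 = 505243084$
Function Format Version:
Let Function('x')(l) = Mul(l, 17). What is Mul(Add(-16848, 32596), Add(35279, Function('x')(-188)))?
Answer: 505243084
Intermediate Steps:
Function('x')(l) = Mul(17, l)
Mul(Add(-16848, 32596), Add(35279, Function('x')(-188))) = Mul(Add(-16848, 32596), Add(35279, Mul(17, -188))) = Mul(15748, Add(35279, -3196)) = Mul(15748, 32083) = 505243084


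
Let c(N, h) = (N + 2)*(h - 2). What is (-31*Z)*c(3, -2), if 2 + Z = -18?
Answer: -12400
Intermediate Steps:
Z = -20 (Z = -2 - 18 = -20)
c(N, h) = (-2 + h)*(2 + N) (c(N, h) = (2 + N)*(-2 + h) = (-2 + h)*(2 + N))
(-31*Z)*c(3, -2) = (-31*(-20))*(-4 - 2*3 + 2*(-2) + 3*(-2)) = 620*(-4 - 6 - 4 - 6) = 620*(-20) = -12400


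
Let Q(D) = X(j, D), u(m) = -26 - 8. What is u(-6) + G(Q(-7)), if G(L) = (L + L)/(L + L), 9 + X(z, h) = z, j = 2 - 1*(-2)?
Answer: -33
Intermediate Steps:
j = 4 (j = 2 + 2 = 4)
X(z, h) = -9 + z
u(m) = -34
Q(D) = -5 (Q(D) = -9 + 4 = -5)
G(L) = 1 (G(L) = (2*L)/((2*L)) = (2*L)*(1/(2*L)) = 1)
u(-6) + G(Q(-7)) = -34 + 1 = -33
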